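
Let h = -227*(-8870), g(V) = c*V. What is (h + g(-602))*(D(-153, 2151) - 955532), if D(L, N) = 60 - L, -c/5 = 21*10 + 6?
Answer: -2544635454350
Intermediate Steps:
c = -1080 (c = -5*(21*10 + 6) = -5*(210 + 6) = -5*216 = -1080)
g(V) = -1080*V
h = 2013490 (h = -1*(-2013490) = 2013490)
(h + g(-602))*(D(-153, 2151) - 955532) = (2013490 - 1080*(-602))*((60 - 1*(-153)) - 955532) = (2013490 + 650160)*((60 + 153) - 955532) = 2663650*(213 - 955532) = 2663650*(-955319) = -2544635454350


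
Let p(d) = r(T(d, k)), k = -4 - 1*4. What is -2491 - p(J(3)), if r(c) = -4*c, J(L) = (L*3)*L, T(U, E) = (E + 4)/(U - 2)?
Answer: -62291/25 ≈ -2491.6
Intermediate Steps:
k = -8 (k = -4 - 4 = -8)
T(U, E) = (4 + E)/(-2 + U)
J(L) = 3*L**2 (J(L) = (3*L)*L = 3*L**2)
p(d) = 16/(-2 + d) (p(d) = -4*(4 - 8)/(-2 + d) = -4*(-4)/(-2 + d) = -(-16)/(-2 + d) = 16/(-2 + d))
-2491 - p(J(3)) = -2491 - 16/(-2 + 3*3**2) = -2491 - 16/(-2 + 3*9) = -2491 - 16/(-2 + 27) = -2491 - 16/25 = -62291/25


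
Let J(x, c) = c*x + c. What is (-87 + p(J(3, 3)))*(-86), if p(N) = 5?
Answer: 7052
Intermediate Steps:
J(x, c) = c + c*x
(-87 + p(J(3, 3)))*(-86) = (-87 + 5)*(-86) = -82*(-86) = 7052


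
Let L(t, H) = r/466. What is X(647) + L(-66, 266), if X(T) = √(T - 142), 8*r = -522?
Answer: -261/1864 + √505 ≈ 22.332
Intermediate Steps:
r = -261/4 (r = (⅛)*(-522) = -261/4 ≈ -65.250)
L(t, H) = -261/1864 (L(t, H) = -261/4/466 = -261/4*1/466 = -261/1864)
X(T) = √(-142 + T)
X(647) + L(-66, 266) = √(-142 + 647) - 261/1864 = √505 - 261/1864 = -261/1864 + √505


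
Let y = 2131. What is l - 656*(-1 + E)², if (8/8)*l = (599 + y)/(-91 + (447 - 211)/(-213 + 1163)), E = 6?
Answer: -236083850/14369 ≈ -16430.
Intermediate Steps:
l = -432250/14369 (l = (599 + 2131)/(-91 + (447 - 211)/(-213 + 1163)) = 2730/(-91 + 236/950) = 2730/(-91 + 236*(1/950)) = 2730/(-91 + 118/475) = 2730/(-43107/475) = 2730*(-475/43107) = -432250/14369 ≈ -30.082)
l - 656*(-1 + E)² = -432250/14369 - 656*(-1 + 6)² = -432250/14369 - 656*5² = -432250/14369 - 656*25 = -432250/14369 - 1*16400 = -432250/14369 - 16400 = -236083850/14369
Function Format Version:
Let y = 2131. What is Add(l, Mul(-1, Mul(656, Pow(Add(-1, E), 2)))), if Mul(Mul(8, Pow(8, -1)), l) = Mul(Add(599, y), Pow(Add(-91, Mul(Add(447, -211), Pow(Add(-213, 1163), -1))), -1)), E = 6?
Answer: Rational(-236083850, 14369) ≈ -16430.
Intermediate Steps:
l = Rational(-432250, 14369) (l = Mul(Add(599, 2131), Pow(Add(-91, Mul(Add(447, -211), Pow(Add(-213, 1163), -1))), -1)) = Mul(2730, Pow(Add(-91, Mul(236, Pow(950, -1))), -1)) = Mul(2730, Pow(Add(-91, Mul(236, Rational(1, 950))), -1)) = Mul(2730, Pow(Add(-91, Rational(118, 475)), -1)) = Mul(2730, Pow(Rational(-43107, 475), -1)) = Mul(2730, Rational(-475, 43107)) = Rational(-432250, 14369) ≈ -30.082)
Add(l, Mul(-1, Mul(656, Pow(Add(-1, E), 2)))) = Add(Rational(-432250, 14369), Mul(-1, Mul(656, Pow(Add(-1, 6), 2)))) = Add(Rational(-432250, 14369), Mul(-1, Mul(656, Pow(5, 2)))) = Add(Rational(-432250, 14369), Mul(-1, Mul(656, 25))) = Add(Rational(-432250, 14369), Mul(-1, 16400)) = Add(Rational(-432250, 14369), -16400) = Rational(-236083850, 14369)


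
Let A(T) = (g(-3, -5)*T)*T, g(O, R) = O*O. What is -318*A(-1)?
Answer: -2862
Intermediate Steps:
g(O, R) = O²
A(T) = 9*T² (A(T) = ((-3)²*T)*T = (9*T)*T = 9*T²)
-318*A(-1) = -2862*(-1)² = -2862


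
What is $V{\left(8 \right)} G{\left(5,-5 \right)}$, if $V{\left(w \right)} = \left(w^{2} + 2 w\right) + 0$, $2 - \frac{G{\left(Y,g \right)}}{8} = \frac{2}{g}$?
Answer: $1536$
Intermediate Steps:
$G{\left(Y,g \right)} = 16 - \frac{16}{g}$ ($G{\left(Y,g \right)} = 16 - 8 \frac{2}{g} = 16 - \frac{16}{g}$)
$V{\left(w \right)} = w^{2} + 2 w$
$V{\left(8 \right)} G{\left(5,-5 \right)} = 8 \left(2 + 8\right) \left(16 - \frac{16}{-5}\right) = 8 \cdot 10 \left(16 - - \frac{16}{5}\right) = 80 \left(16 + \frac{16}{5}\right) = 80 \cdot \frac{96}{5} = 1536$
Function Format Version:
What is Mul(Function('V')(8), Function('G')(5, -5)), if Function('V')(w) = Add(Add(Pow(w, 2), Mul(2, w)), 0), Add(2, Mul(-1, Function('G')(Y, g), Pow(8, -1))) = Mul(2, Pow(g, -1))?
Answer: 1536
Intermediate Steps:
Function('G')(Y, g) = Add(16, Mul(-16, Pow(g, -1))) (Function('G')(Y, g) = Add(16, Mul(-8, Mul(2, Pow(g, -1)))) = Add(16, Mul(-16, Pow(g, -1))))
Function('V')(w) = Add(Pow(w, 2), Mul(2, w))
Mul(Function('V')(8), Function('G')(5, -5)) = Mul(Mul(8, Add(2, 8)), Add(16, Mul(-16, Pow(-5, -1)))) = Mul(Mul(8, 10), Add(16, Mul(-16, Rational(-1, 5)))) = Mul(80, Add(16, Rational(16, 5))) = Mul(80, Rational(96, 5)) = 1536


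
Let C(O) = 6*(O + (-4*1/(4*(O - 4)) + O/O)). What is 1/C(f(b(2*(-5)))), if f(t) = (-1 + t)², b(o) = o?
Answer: 39/28546 ≈ 0.0013662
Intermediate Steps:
C(O) = 6 - 24/(-16 + 4*O) + 6*O (C(O) = 6*(O + (-4*1/(4*(-4 + O)) + 1)) = 6*(O + (-4/(-16 + 4*O) + 1)) = 6*(O + (1 - 4/(-16 + 4*O))) = 6*(1 + O - 4/(-16 + 4*O)) = 6 - 24/(-16 + 4*O) + 6*O)
1/C(f(b(2*(-5)))) = 1/(6*(-5 + ((-1 + 2*(-5))²)² - 3*(-1 + 2*(-5))²)/(-4 + (-1 + 2*(-5))²)) = 1/(6*(-5 + ((-1 - 10)²)² - 3*(-1 - 10)²)/(-4 + (-1 - 10)²)) = 1/(6*(-5 + ((-11)²)² - 3*(-11)²)/(-4 + (-11)²)) = 1/(6*(-5 + 121² - 3*121)/(-4 + 121)) = 1/(6*(-5 + 14641 - 363)/117) = 1/(6*(1/117)*14273) = 1/(28546/39) = 39/28546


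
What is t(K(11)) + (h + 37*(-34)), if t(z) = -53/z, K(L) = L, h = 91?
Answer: -12890/11 ≈ -1171.8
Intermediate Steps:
t(K(11)) + (h + 37*(-34)) = -53/11 + (91 + 37*(-34)) = -53*1/11 + (91 - 1258) = -53/11 - 1167 = -12890/11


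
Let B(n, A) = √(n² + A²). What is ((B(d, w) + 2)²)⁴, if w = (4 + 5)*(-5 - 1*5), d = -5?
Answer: 4418210914950881 + 215290520275600*√13 ≈ 5.1945e+15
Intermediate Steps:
w = -90 (w = 9*(-5 - 5) = 9*(-10) = -90)
B(n, A) = √(A² + n²)
((B(d, w) + 2)²)⁴ = ((√((-90)² + (-5)²) + 2)²)⁴ = ((√(8100 + 25) + 2)²)⁴ = ((√8125 + 2)²)⁴ = ((25*√13 + 2)²)⁴ = ((2 + 25*√13)²)⁴ = (2 + 25*√13)⁸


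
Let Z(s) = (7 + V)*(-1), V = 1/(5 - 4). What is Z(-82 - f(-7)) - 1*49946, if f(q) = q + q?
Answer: -49954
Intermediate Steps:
f(q) = 2*q
V = 1 (V = 1/1 = 1)
Z(s) = -8 (Z(s) = (7 + 1)*(-1) = 8*(-1) = -8)
Z(-82 - f(-7)) - 1*49946 = -8 - 1*49946 = -8 - 49946 = -49954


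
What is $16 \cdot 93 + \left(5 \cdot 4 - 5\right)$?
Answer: $1503$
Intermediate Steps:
$16 \cdot 93 + \left(5 \cdot 4 - 5\right) = 1488 + \left(20 - 5\right) = 1488 + 15 = 1503$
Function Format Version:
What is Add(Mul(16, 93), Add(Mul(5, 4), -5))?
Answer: 1503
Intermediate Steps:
Add(Mul(16, 93), Add(Mul(5, 4), -5)) = Add(1488, Add(20, -5)) = Add(1488, 15) = 1503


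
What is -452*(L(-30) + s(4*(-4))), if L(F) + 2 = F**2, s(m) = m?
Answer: -398664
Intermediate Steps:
L(F) = -2 + F**2
-452*(L(-30) + s(4*(-4))) = -452*((-2 + (-30)**2) + 4*(-4)) = -452*((-2 + 900) - 16) = -452*(898 - 16) = -452*882 = -398664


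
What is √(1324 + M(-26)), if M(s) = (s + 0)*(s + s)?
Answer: 2*√669 ≈ 51.730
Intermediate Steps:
M(s) = 2*s² (M(s) = s*(2*s) = 2*s²)
√(1324 + M(-26)) = √(1324 + 2*(-26)²) = √(1324 + 2*676) = √(1324 + 1352) = √2676 = 2*√669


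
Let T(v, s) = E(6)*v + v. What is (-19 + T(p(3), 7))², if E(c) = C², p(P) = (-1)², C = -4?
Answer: 4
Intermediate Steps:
p(P) = 1
E(c) = 16 (E(c) = (-4)² = 16)
T(v, s) = 17*v (T(v, s) = 16*v + v = 17*v)
(-19 + T(p(3), 7))² = (-19 + 17*1)² = (-19 + 17)² = (-2)² = 4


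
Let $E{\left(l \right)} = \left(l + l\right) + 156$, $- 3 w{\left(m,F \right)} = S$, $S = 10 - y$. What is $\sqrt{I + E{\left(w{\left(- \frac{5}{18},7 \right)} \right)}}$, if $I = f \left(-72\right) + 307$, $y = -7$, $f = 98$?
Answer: $\frac{i \sqrt{59439}}{3} \approx 81.267 i$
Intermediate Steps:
$S = 17$ ($S = 10 - -7 = 10 + 7 = 17$)
$w{\left(m,F \right)} = - \frac{17}{3}$ ($w{\left(m,F \right)} = \left(- \frac{1}{3}\right) 17 = - \frac{17}{3}$)
$I = -6749$ ($I = 98 \left(-72\right) + 307 = -7056 + 307 = -6749$)
$E{\left(l \right)} = 156 + 2 l$ ($E{\left(l \right)} = 2 l + 156 = 156 + 2 l$)
$\sqrt{I + E{\left(w{\left(- \frac{5}{18},7 \right)} \right)}} = \sqrt{-6749 + \left(156 + 2 \left(- \frac{17}{3}\right)\right)} = \sqrt{-6749 + \left(156 - \frac{34}{3}\right)} = \sqrt{-6749 + \frac{434}{3}} = \sqrt{- \frac{19813}{3}} = \frac{i \sqrt{59439}}{3}$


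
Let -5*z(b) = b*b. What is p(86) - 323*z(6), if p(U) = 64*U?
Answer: 39148/5 ≈ 7829.6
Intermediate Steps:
z(b) = -b²/5 (z(b) = -b*b/5 = -b²/5)
p(86) - 323*z(6) = 64*86 - (-323)*6²/5 = 5504 - (-323)*36/5 = 5504 - 323*(-36/5) = 5504 + 11628/5 = 39148/5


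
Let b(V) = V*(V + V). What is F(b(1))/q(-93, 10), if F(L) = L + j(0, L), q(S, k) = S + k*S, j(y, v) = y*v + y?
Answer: -2/1023 ≈ -0.0019550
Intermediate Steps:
j(y, v) = y + v*y (j(y, v) = v*y + y = y + v*y)
q(S, k) = S + S*k
b(V) = 2*V**2 (b(V) = V*(2*V) = 2*V**2)
F(L) = L (F(L) = L + 0*(1 + L) = L + 0 = L)
F(b(1))/q(-93, 10) = (2*1**2)/((-93*(1 + 10))) = (2*1)/((-93*11)) = 2/(-1023) = 2*(-1/1023) = -2/1023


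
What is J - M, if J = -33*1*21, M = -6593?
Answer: 5900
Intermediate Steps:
J = -693 (J = -33*21 = -693)
J - M = -693 - 1*(-6593) = -693 + 6593 = 5900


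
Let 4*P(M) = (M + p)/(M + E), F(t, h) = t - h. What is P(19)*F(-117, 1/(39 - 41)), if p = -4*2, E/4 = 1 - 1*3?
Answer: -233/8 ≈ -29.125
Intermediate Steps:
E = -8 (E = 4*(1 - 1*3) = 4*(1 - 3) = 4*(-2) = -8)
p = -8
P(M) = 1/4 (P(M) = ((M - 8)/(M - 8))/4 = ((-8 + M)/(-8 + M))/4 = (1/4)*1 = 1/4)
P(19)*F(-117, 1/(39 - 41)) = (-117 - 1/(39 - 41))/4 = (-117 - 1/(-2))/4 = (-117 - 1*(-1/2))/4 = (-117 + 1/2)/4 = (1/4)*(-233/2) = -233/8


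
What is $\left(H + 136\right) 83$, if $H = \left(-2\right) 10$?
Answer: $9628$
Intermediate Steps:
$H = -20$
$\left(H + 136\right) 83 = \left(-20 + 136\right) 83 = 116 \cdot 83 = 9628$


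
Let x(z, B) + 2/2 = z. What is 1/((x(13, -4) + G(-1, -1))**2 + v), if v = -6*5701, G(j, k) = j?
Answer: -1/34085 ≈ -2.9338e-5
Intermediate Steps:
x(z, B) = -1 + z
v = -34206
1/((x(13, -4) + G(-1, -1))**2 + v) = 1/(((-1 + 13) - 1)**2 - 34206) = 1/((12 - 1)**2 - 34206) = 1/(11**2 - 34206) = 1/(121 - 34206) = 1/(-34085) = -1/34085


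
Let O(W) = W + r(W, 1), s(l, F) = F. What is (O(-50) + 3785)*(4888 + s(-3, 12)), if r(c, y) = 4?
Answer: 18321100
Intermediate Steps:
O(W) = 4 + W (O(W) = W + 4 = 4 + W)
(O(-50) + 3785)*(4888 + s(-3, 12)) = ((4 - 50) + 3785)*(4888 + 12) = (-46 + 3785)*4900 = 3739*4900 = 18321100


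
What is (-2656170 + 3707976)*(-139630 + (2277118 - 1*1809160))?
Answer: 345337360368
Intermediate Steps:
(-2656170 + 3707976)*(-139630 + (2277118 - 1*1809160)) = 1051806*(-139630 + (2277118 - 1809160)) = 1051806*(-139630 + 467958) = 1051806*328328 = 345337360368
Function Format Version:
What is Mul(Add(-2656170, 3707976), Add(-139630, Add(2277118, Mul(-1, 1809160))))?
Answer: 345337360368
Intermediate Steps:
Mul(Add(-2656170, 3707976), Add(-139630, Add(2277118, Mul(-1, 1809160)))) = Mul(1051806, Add(-139630, Add(2277118, -1809160))) = Mul(1051806, Add(-139630, 467958)) = Mul(1051806, 328328) = 345337360368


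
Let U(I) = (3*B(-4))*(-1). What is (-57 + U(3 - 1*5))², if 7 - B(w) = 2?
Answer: 5184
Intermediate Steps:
B(w) = 5 (B(w) = 7 - 1*2 = 7 - 2 = 5)
U(I) = -15 (U(I) = (3*5)*(-1) = 15*(-1) = -15)
(-57 + U(3 - 1*5))² = (-57 - 15)² = (-72)² = 5184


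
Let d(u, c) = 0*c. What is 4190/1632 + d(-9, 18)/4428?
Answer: 2095/816 ≈ 2.5674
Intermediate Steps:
d(u, c) = 0
4190/1632 + d(-9, 18)/4428 = 4190/1632 + 0/4428 = 4190*(1/1632) + 0*(1/4428) = 2095/816 + 0 = 2095/816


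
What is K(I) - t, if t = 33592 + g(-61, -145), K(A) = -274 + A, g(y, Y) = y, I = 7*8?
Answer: -33749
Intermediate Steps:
I = 56
t = 33531 (t = 33592 - 61 = 33531)
K(I) - t = (-274 + 56) - 1*33531 = -218 - 33531 = -33749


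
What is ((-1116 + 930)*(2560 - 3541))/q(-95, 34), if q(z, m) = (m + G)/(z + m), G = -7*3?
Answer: -11130426/13 ≈ -8.5619e+5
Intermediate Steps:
G = -21
q(z, m) = (-21 + m)/(m + z) (q(z, m) = (m - 21)/(z + m) = (-21 + m)/(m + z))
((-1116 + 930)*(2560 - 3541))/q(-95, 34) = ((-1116 + 930)*(2560 - 3541))/(((-21 + 34)/(34 - 95))) = (-186*(-981))/((13/(-61))) = 182466/((-1/61*13)) = 182466/(-13/61) = 182466*(-61/13) = -11130426/13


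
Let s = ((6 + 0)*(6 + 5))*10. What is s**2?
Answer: 435600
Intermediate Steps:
s = 660 (s = (6*11)*10 = 66*10 = 660)
s**2 = 660**2 = 435600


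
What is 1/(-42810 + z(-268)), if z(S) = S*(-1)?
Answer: -1/42542 ≈ -2.3506e-5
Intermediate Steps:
z(S) = -S
1/(-42810 + z(-268)) = 1/(-42810 - 1*(-268)) = 1/(-42810 + 268) = 1/(-42542) = -1/42542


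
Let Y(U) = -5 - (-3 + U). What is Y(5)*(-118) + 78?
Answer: 904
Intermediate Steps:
Y(U) = -2 - U (Y(U) = -5 + (3 - U) = -2 - U)
Y(5)*(-118) + 78 = (-2 - 1*5)*(-118) + 78 = (-2 - 5)*(-118) + 78 = -7*(-118) + 78 = 826 + 78 = 904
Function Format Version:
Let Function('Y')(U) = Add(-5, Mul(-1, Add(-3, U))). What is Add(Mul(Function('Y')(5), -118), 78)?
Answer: 904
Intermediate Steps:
Function('Y')(U) = Add(-2, Mul(-1, U)) (Function('Y')(U) = Add(-5, Add(3, Mul(-1, U))) = Add(-2, Mul(-1, U)))
Add(Mul(Function('Y')(5), -118), 78) = Add(Mul(Add(-2, Mul(-1, 5)), -118), 78) = Add(Mul(Add(-2, -5), -118), 78) = Add(Mul(-7, -118), 78) = Add(826, 78) = 904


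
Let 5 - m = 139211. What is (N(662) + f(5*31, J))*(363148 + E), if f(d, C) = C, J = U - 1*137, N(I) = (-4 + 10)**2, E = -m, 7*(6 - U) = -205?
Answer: -231082840/7 ≈ -3.3012e+7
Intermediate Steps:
U = 247/7 (U = 6 - 1/7*(-205) = 6 + 205/7 = 247/7 ≈ 35.286)
m = -139206 (m = 5 - 1*139211 = 5 - 139211 = -139206)
E = 139206 (E = -1*(-139206) = 139206)
N(I) = 36 (N(I) = 6**2 = 36)
J = -712/7 (J = 247/7 - 1*137 = 247/7 - 137 = -712/7 ≈ -101.71)
(N(662) + f(5*31, J))*(363148 + E) = (36 - 712/7)*(363148 + 139206) = -460/7*502354 = -231082840/7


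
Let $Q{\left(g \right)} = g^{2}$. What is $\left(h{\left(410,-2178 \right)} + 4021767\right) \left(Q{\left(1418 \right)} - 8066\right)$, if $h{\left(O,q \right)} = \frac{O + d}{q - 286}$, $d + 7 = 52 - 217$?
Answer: $\frac{708771682365775}{88} \approx 8.0542 \cdot 10^{12}$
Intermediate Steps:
$d = -172$ ($d = -7 + \left(52 - 217\right) = -7 - 165 = -172$)
$h{\left(O,q \right)} = \frac{-172 + O}{-286 + q}$ ($h{\left(O,q \right)} = \frac{O - 172}{q - 286} = \frac{-172 + O}{-286 + q}$)
$\left(h{\left(410,-2178 \right)} + 4021767\right) \left(Q{\left(1418 \right)} - 8066\right) = \left(\frac{-172 + 410}{-286 - 2178} + 4021767\right) \left(1418^{2} - 8066\right) = \left(\frac{1}{-2464} \cdot 238 + 4021767\right) \left(2010724 - 8066\right) = \left(\left(- \frac{1}{2464}\right) 238 + 4021767\right) 2002658 = \left(- \frac{17}{176} + 4021767\right) 2002658 = \frac{707830975}{176} \cdot 2002658 = \frac{708771682365775}{88}$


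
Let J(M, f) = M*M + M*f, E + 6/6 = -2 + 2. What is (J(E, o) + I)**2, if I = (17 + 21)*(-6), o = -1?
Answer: 51076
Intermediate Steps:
E = -1 (E = -1 + (-2 + 2) = -1 + 0 = -1)
J(M, f) = M**2 + M*f
I = -228 (I = 38*(-6) = -228)
(J(E, o) + I)**2 = (-(-1 - 1) - 228)**2 = (-1*(-2) - 228)**2 = (2 - 228)**2 = (-226)**2 = 51076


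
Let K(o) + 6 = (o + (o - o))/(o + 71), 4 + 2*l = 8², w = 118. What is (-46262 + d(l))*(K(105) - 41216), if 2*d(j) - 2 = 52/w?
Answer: 900072970921/472 ≈ 1.9069e+9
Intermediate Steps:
l = 30 (l = -2 + (½)*8² = -2 + (½)*64 = -2 + 32 = 30)
d(j) = 72/59 (d(j) = 1 + (52/118)/2 = 1 + (52*(1/118))/2 = 1 + (½)*(26/59) = 1 + 13/59 = 72/59)
K(o) = -6 + o/(71 + o) (K(o) = -6 + (o + (o - o))/(o + 71) = -6 + (o + 0)/(71 + o) = -6 + o/(71 + o))
(-46262 + d(l))*(K(105) - 41216) = (-46262 + 72/59)*((-426 - 5*105)/(71 + 105) - 41216) = -2729386*((-426 - 525)/176 - 41216)/59 = -2729386*((1/176)*(-951) - 41216)/59 = -2729386*(-951/176 - 41216)/59 = -2729386/59*(-7254967/176) = 900072970921/472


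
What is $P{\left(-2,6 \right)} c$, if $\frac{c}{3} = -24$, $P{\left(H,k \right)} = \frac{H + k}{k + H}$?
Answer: $-72$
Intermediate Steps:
$P{\left(H,k \right)} = 1$ ($P{\left(H,k \right)} = \frac{H + k}{H + k} = 1$)
$c = -72$ ($c = 3 \left(-24\right) = -72$)
$P{\left(-2,6 \right)} c = 1 \left(-72\right) = -72$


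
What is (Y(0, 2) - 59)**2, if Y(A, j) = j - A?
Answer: 3249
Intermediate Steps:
(Y(0, 2) - 59)**2 = ((2 - 1*0) - 59)**2 = ((2 + 0) - 59)**2 = (2 - 59)**2 = (-57)**2 = 3249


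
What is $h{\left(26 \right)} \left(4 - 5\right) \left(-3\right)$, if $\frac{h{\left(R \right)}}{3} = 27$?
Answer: $243$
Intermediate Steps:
$h{\left(R \right)} = 81$ ($h{\left(R \right)} = 3 \cdot 27 = 81$)
$h{\left(26 \right)} \left(4 - 5\right) \left(-3\right) = 81 \left(4 - 5\right) \left(-3\right) = 81 \left(\left(-1\right) \left(-3\right)\right) = 81 \cdot 3 = 243$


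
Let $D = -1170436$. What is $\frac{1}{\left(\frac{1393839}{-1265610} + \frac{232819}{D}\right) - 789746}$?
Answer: $- \frac{246885917660}{194977486937880759} \approx -1.2662 \cdot 10^{-6}$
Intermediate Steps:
$\frac{1}{\left(\frac{1393839}{-1265610} + \frac{232819}{D}\right) - 789746} = \frac{1}{\left(\frac{1393839}{-1265610} + \frac{232819}{-1170436}\right) - 789746} = \frac{1}{\left(1393839 \left(- \frac{1}{1265610}\right) + 232819 \left(- \frac{1}{1170436}\right)\right) - 789746} = \frac{1}{\left(- \frac{464613}{421870} - \frac{232819}{1170436}\right) - 789746} = \frac{1}{- \frac{321009566399}{246885917660} - 789746} = \frac{1}{- \frac{194977486937880759}{246885917660}} = - \frac{246885917660}{194977486937880759}$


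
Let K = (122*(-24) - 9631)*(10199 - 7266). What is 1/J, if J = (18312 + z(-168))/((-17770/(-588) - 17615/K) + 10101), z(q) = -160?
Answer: 15673941703789/28082831664048 ≈ 0.55813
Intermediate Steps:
K = -36835547 (K = (-2928 - 9631)*2933 = -12559*2933 = -36835547)
J = 28082831664048/15673941703789 (J = (18312 - 160)/((-17770/(-588) - 17615/(-36835547)) + 10101) = 18152/((-17770*(-1/588) - 17615*(-1/36835547)) + 10101) = 18152/((8885/294 + 17615/36835547) + 10101) = 18152/(46755573415/1547092974 + 10101) = 18152/(15673941703789/1547092974) = 18152*(1547092974/15673941703789) = 28082831664048/15673941703789 ≈ 1.7917)
1/J = 1/(28082831664048/15673941703789) = 15673941703789/28082831664048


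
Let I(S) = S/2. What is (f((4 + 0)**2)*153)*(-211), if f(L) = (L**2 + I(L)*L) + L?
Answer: -12913200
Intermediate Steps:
I(S) = S/2 (I(S) = S*(1/2) = S/2)
f(L) = L + 3*L**2/2 (f(L) = (L**2 + (L/2)*L) + L = (L**2 + L**2/2) + L = 3*L**2/2 + L = L + 3*L**2/2)
(f((4 + 0)**2)*153)*(-211) = (((4 + 0)**2*(2 + 3*(4 + 0)**2)/2)*153)*(-211) = (((1/2)*4**2*(2 + 3*4**2))*153)*(-211) = (((1/2)*16*(2 + 3*16))*153)*(-211) = (((1/2)*16*(2 + 48))*153)*(-211) = (((1/2)*16*50)*153)*(-211) = (400*153)*(-211) = 61200*(-211) = -12913200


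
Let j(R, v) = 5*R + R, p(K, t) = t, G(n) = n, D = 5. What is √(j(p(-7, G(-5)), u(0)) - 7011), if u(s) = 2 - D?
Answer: I*√7041 ≈ 83.911*I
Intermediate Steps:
u(s) = -3 (u(s) = 2 - 1*5 = 2 - 5 = -3)
j(R, v) = 6*R
√(j(p(-7, G(-5)), u(0)) - 7011) = √(6*(-5) - 7011) = √(-30 - 7011) = √(-7041) = I*√7041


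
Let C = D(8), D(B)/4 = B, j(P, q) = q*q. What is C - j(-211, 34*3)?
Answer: -10372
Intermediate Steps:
j(P, q) = q**2
D(B) = 4*B
C = 32 (C = 4*8 = 32)
C - j(-211, 34*3) = 32 - (34*3)**2 = 32 - 1*102**2 = 32 - 1*10404 = 32 - 10404 = -10372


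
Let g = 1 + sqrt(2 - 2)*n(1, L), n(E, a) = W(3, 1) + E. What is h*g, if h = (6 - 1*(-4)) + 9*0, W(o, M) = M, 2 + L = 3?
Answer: 10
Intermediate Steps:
L = 1 (L = -2 + 3 = 1)
n(E, a) = 1 + E
g = 1 (g = 1 + sqrt(2 - 2)*(1 + 1) = 1 + sqrt(0)*2 = 1 + 0*2 = 1 + 0 = 1)
h = 10 (h = (6 + 4) + 0 = 10 + 0 = 10)
h*g = 10*1 = 10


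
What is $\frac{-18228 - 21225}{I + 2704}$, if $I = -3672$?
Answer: $\frac{39453}{968} \approx 40.757$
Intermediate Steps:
$\frac{-18228 - 21225}{I + 2704} = \frac{-18228 - 21225}{-3672 + 2704} = - \frac{39453}{-968} = \left(-39453\right) \left(- \frac{1}{968}\right) = \frac{39453}{968}$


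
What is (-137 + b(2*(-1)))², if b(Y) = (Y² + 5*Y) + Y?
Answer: 21025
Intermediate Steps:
b(Y) = Y² + 6*Y
(-137 + b(2*(-1)))² = (-137 + (2*(-1))*(6 + 2*(-1)))² = (-137 - 2*(6 - 2))² = (-137 - 2*4)² = (-137 - 8)² = (-145)² = 21025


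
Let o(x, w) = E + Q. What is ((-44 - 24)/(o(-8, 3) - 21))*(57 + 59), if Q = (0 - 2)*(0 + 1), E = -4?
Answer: 7888/27 ≈ 292.15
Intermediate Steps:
Q = -2 (Q = -2*1 = -2)
o(x, w) = -6 (o(x, w) = -4 - 2 = -6)
((-44 - 24)/(o(-8, 3) - 21))*(57 + 59) = ((-44 - 24)/(-6 - 21))*(57 + 59) = -68/(-27)*116 = -68*(-1/27)*116 = (68/27)*116 = 7888/27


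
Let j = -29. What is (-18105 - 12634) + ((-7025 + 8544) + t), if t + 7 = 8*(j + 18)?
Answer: -29315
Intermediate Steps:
t = -95 (t = -7 + 8*(-29 + 18) = -7 + 8*(-11) = -7 - 88 = -95)
(-18105 - 12634) + ((-7025 + 8544) + t) = (-18105 - 12634) + ((-7025 + 8544) - 95) = -30739 + (1519 - 95) = -30739 + 1424 = -29315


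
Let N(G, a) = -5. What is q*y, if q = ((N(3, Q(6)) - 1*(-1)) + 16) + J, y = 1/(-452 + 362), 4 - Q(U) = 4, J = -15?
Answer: 1/30 ≈ 0.033333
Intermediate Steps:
Q(U) = 0 (Q(U) = 4 - 1*4 = 4 - 4 = 0)
y = -1/90 (y = 1/(-90) = -1/90 ≈ -0.011111)
q = -3 (q = ((-5 - 1*(-1)) + 16) - 15 = ((-5 + 1) + 16) - 15 = (-4 + 16) - 15 = 12 - 15 = -3)
q*y = -3*(-1/90) = 1/30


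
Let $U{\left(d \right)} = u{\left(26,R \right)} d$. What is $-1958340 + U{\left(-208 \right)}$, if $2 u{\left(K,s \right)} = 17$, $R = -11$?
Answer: $-1960108$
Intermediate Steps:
$u{\left(K,s \right)} = \frac{17}{2}$ ($u{\left(K,s \right)} = \frac{1}{2} \cdot 17 = \frac{17}{2}$)
$U{\left(d \right)} = \frac{17 d}{2}$
$-1958340 + U{\left(-208 \right)} = -1958340 + \frac{17}{2} \left(-208\right) = -1958340 - 1768 = -1960108$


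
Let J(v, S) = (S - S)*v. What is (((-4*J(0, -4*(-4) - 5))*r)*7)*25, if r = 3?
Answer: 0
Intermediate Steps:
J(v, S) = 0 (J(v, S) = 0*v = 0)
(((-4*J(0, -4*(-4) - 5))*r)*7)*25 = ((-4*0*3)*7)*25 = ((0*3)*7)*25 = (0*7)*25 = 0*25 = 0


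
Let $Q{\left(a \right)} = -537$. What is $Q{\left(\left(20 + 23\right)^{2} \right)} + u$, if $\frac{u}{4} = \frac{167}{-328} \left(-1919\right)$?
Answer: $\frac{276439}{82} \approx 3371.2$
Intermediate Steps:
$u = \frac{320473}{82}$ ($u = 4 \frac{167}{-328} \left(-1919\right) = 4 \cdot 167 \left(- \frac{1}{328}\right) \left(-1919\right) = 4 \left(\left(- \frac{167}{328}\right) \left(-1919\right)\right) = 4 \cdot \frac{320473}{328} = \frac{320473}{82} \approx 3908.2$)
$Q{\left(\left(20 + 23\right)^{2} \right)} + u = -537 + \frac{320473}{82} = \frac{276439}{82}$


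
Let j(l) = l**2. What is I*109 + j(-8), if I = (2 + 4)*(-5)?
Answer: -3206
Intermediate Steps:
I = -30 (I = 6*(-5) = -30)
I*109 + j(-8) = -30*109 + (-8)**2 = -3270 + 64 = -3206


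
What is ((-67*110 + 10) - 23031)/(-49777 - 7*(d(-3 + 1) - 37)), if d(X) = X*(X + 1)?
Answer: 30391/49532 ≈ 0.61356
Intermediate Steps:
d(X) = X*(1 + X)
((-67*110 + 10) - 23031)/(-49777 - 7*(d(-3 + 1) - 37)) = ((-67*110 + 10) - 23031)/(-49777 - 7*((-3 + 1)*(1 + (-3 + 1)) - 37)) = ((-7370 + 10) - 23031)/(-49777 - 7*(-2*(1 - 2) - 37)) = (-7360 - 23031)/(-49777 - 7*(-2*(-1) - 37)) = -30391/(-49777 - 7*(2 - 37)) = -30391/(-49777 - 7*(-35)) = -30391/(-49777 + 245) = -30391/(-49532) = -30391*(-1/49532) = 30391/49532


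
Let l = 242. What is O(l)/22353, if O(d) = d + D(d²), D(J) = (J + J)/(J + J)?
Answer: 81/7451 ≈ 0.010871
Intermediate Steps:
D(J) = 1 (D(J) = (2*J)/((2*J)) = (2*J)*(1/(2*J)) = 1)
O(d) = 1 + d (O(d) = d + 1 = 1 + d)
O(l)/22353 = (1 + 242)/22353 = 243*(1/22353) = 81/7451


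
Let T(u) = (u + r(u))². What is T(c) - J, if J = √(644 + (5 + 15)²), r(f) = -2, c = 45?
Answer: 1849 - 6*√29 ≈ 1816.7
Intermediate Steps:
T(u) = (-2 + u)² (T(u) = (u - 2)² = (-2 + u)²)
J = 6*√29 (J = √(644 + 20²) = √(644 + 400) = √1044 = 6*√29 ≈ 32.311)
T(c) - J = (-2 + 45)² - 6*√29 = 43² - 6*√29 = 1849 - 6*√29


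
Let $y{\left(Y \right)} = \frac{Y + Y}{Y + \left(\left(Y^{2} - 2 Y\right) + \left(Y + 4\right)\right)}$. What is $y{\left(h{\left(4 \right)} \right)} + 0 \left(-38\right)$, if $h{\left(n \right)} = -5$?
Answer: $- \frac{10}{29} \approx -0.34483$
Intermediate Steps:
$y{\left(Y \right)} = \frac{2 Y}{4 + Y^{2}}$ ($y{\left(Y \right)} = \frac{2 Y}{Y + \left(\left(Y^{2} - 2 Y\right) + \left(4 + Y\right)\right)} = \frac{2 Y}{Y + \left(4 + Y^{2} - Y\right)} = \frac{2 Y}{4 + Y^{2}}$)
$y{\left(h{\left(4 \right)} \right)} + 0 \left(-38\right) = 2 \left(-5\right) \frac{1}{4 + \left(-5\right)^{2}} + 0 \left(-38\right) = 2 \left(-5\right) \frac{1}{4 + 25} + 0 = 2 \left(-5\right) \frac{1}{29} + 0 = - \frac{10}{29} + 0 = - \frac{10}{29}$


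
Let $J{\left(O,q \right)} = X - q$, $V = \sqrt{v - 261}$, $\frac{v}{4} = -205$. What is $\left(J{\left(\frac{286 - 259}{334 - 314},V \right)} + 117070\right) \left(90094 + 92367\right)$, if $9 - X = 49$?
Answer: $21353410830 - 182461 i \sqrt{1081} \approx 2.1353 \cdot 10^{10} - 5.9991 \cdot 10^{6} i$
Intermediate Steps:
$v = -820$ ($v = 4 \left(-205\right) = -820$)
$V = i \sqrt{1081}$ ($V = \sqrt{-820 - 261} = \sqrt{-1081} = i \sqrt{1081} \approx 32.879 i$)
$X = -40$ ($X = 9 - 49 = -40$)
$J{\left(O,q \right)} = -40 - q$
$\left(J{\left(\frac{286 - 259}{334 - 314},V \right)} + 117070\right) \left(90094 + 92367\right) = \left(\left(-40 - i \sqrt{1081}\right) + 117070\right) \left(90094 + 92367\right) = \left(\left(-40 - i \sqrt{1081}\right) + 117070\right) 182461 = \left(117030 - i \sqrt{1081}\right) 182461 = 21353410830 - 182461 i \sqrt{1081}$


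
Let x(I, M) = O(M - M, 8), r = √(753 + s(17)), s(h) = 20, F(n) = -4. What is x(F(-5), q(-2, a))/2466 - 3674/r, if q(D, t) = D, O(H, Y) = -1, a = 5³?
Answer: -1/2466 - 3674*√773/773 ≈ -132.15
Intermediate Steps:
a = 125
r = √773 (r = √(753 + 20) = √773 ≈ 27.803)
x(I, M) = -1
x(F(-5), q(-2, a))/2466 - 3674/r = -1/2466 - 3674*√773/773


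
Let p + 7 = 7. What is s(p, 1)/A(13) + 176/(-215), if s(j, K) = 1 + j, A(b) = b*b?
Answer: -29529/36335 ≈ -0.81269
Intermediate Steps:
A(b) = b²
p = 0 (p = -7 + 7 = 0)
s(p, 1)/A(13) + 176/(-215) = (1 + 0)/(13²) + 176/(-215) = 1/169 + 176*(-1/215) = 1*(1/169) - 176/215 = 1/169 - 176/215 = -29529/36335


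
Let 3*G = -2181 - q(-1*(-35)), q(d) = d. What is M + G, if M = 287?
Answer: -1355/3 ≈ -451.67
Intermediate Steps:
G = -2216/3 (G = (-2181 - (-1)*(-35))/3 = (-2181 - 1*35)/3 = (-2181 - 35)/3 = (1/3)*(-2216) = -2216/3 ≈ -738.67)
M + G = 287 - 2216/3 = -1355/3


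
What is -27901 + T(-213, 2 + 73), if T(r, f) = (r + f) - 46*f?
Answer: -31489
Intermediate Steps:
T(r, f) = r - 45*f (T(r, f) = (f + r) - 46*f = r - 45*f)
-27901 + T(-213, 2 + 73) = -27901 + (-213 - 45*(2 + 73)) = -27901 + (-213 - 45*75) = -27901 + (-213 - 3375) = -27901 - 3588 = -31489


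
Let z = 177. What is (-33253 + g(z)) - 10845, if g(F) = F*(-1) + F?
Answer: -44098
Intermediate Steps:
g(F) = 0 (g(F) = -F + F = 0)
(-33253 + g(z)) - 10845 = (-33253 + 0) - 10845 = -33253 - 10845 = -44098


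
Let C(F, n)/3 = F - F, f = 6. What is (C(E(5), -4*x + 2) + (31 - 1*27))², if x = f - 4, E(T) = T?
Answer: 16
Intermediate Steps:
x = 2 (x = 6 - 4 = 2)
C(F, n) = 0 (C(F, n) = 3*(F - F) = 3*0 = 0)
(C(E(5), -4*x + 2) + (31 - 1*27))² = (0 + (31 - 1*27))² = (0 + (31 - 27))² = (0 + 4)² = 4² = 16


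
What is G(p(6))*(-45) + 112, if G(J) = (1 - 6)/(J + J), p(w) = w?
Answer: 523/4 ≈ 130.75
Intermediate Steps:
G(J) = -5/(2*J) (G(J) = -5*1/(2*J) = -5/(2*J))
G(p(6))*(-45) + 112 = -5/2/6*(-45) + 112 = -5/2*⅙*(-45) + 112 = -5/12*(-45) + 112 = 75/4 + 112 = 523/4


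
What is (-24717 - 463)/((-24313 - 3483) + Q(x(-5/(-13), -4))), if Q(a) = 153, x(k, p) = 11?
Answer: 25180/27643 ≈ 0.91090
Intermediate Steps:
(-24717 - 463)/((-24313 - 3483) + Q(x(-5/(-13), -4))) = (-24717 - 463)/((-24313 - 3483) + 153) = -25180/(-27796 + 153) = -25180/(-27643) = -25180*(-1/27643) = 25180/27643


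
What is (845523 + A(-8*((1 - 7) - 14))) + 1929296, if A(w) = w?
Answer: 2774979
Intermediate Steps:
(845523 + A(-8*((1 - 7) - 14))) + 1929296 = (845523 - 8*((1 - 7) - 14)) + 1929296 = (845523 - 8*(-6 - 14)) + 1929296 = (845523 - 8*(-20)) + 1929296 = (845523 + 160) + 1929296 = 845683 + 1929296 = 2774979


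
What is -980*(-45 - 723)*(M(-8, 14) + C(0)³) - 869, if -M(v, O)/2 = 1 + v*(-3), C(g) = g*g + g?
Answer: -37632869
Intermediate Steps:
C(g) = g + g² (C(g) = g² + g = g + g²)
M(v, O) = -2 + 6*v (M(v, O) = -2*(1 + v*(-3)) = -2*(1 - 3*v) = -2 + 6*v)
-980*(-45 - 723)*(M(-8, 14) + C(0)³) - 869 = -980*(-45 - 723)*((-2 + 6*(-8)) + (0*(1 + 0))³) - 869 = -(-752640)*((-2 - 48) + (0*1)³) - 869 = -(-752640)*(-50 + 0³) - 869 = -(-752640)*(-50 + 0) - 869 = -(-752640)*(-50) - 869 = -980*38400 - 869 = -37632000 - 869 = -37632869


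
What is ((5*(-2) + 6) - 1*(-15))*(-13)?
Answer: -143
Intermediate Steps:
((5*(-2) + 6) - 1*(-15))*(-13) = ((-10 + 6) + 15)*(-13) = (-4 + 15)*(-13) = 11*(-13) = -143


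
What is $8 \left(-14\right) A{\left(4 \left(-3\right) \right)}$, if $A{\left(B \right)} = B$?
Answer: $1344$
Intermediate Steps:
$8 \left(-14\right) A{\left(4 \left(-3\right) \right)} = 8 \left(-14\right) 4 \left(-3\right) = \left(-112\right) \left(-12\right) = 1344$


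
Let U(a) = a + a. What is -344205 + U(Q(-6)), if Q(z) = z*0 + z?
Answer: -344217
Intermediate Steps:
Q(z) = z (Q(z) = 0 + z = z)
U(a) = 2*a
-344205 + U(Q(-6)) = -344205 + 2*(-6) = -344205 - 12 = -344217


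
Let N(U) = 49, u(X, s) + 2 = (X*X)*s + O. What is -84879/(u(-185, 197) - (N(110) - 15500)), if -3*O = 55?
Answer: -254637/20273267 ≈ -0.012560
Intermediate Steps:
O = -55/3 (O = -⅓*55 = -55/3 ≈ -18.333)
u(X, s) = -61/3 + s*X² (u(X, s) = -2 + ((X*X)*s - 55/3) = -2 + (X²*s - 55/3) = -2 + (s*X² - 55/3) = -2 + (-55/3 + s*X²) = -61/3 + s*X²)
-84879/(u(-185, 197) - (N(110) - 15500)) = -84879/((-61/3 + 197*(-185)²) - (49 - 15500)) = -84879/((-61/3 + 197*34225) - 1*(-15451)) = -84879/((-61/3 + 6742325) + 15451) = -84879/(20226914/3 + 15451) = -84879/20273267/3 = -84879*3/20273267 = -254637/20273267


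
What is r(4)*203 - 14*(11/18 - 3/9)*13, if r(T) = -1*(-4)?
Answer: 6853/9 ≈ 761.44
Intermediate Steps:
r(T) = 4
r(4)*203 - 14*(11/18 - 3/9)*13 = 4*203 - 14*(11/18 - 3/9)*13 = 812 - 14*(11*(1/18) - 3*⅑)*13 = 812 - 14*(11/18 - ⅓)*13 = 812 - 14*(5/18)*13 = 812 - 35*13/9 = 812 - 1*455/9 = 812 - 455/9 = 6853/9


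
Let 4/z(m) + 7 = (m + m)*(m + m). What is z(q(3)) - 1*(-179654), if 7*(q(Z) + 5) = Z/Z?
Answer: 769098970/4281 ≈ 1.7965e+5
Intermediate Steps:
q(Z) = -34/7 (q(Z) = -5 + (Z/Z)/7 = -5 + (1/7)*1 = -5 + 1/7 = -34/7)
z(m) = 4/(-7 + 4*m**2) (z(m) = 4/(-7 + (m + m)*(m + m)) = 4/(-7 + (2*m)*(2*m)) = 4/(-7 + 4*m**2))
z(q(3)) - 1*(-179654) = 4/(-7 + 4*(-34/7)**2) - 1*(-179654) = 4/(-7 + 4*(1156/49)) + 179654 = 4/(-7 + 4624/49) + 179654 = 4/(4281/49) + 179654 = 4*(49/4281) + 179654 = 196/4281 + 179654 = 769098970/4281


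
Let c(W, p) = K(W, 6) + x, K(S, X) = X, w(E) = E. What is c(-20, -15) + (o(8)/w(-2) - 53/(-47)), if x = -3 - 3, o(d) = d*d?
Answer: -1451/47 ≈ -30.872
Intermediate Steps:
o(d) = d²
x = -6
c(W, p) = 0 (c(W, p) = 6 - 6 = 0)
c(-20, -15) + (o(8)/w(-2) - 53/(-47)) = 0 + (8²/(-2) - 53/(-47)) = 0 + (64*(-½) - 53*(-1/47)) = 0 + (-32 + 53/47) = 0 - 1451/47 = -1451/47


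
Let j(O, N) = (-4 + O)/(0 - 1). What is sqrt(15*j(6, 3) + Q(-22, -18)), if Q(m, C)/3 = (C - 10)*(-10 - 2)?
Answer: sqrt(978) ≈ 31.273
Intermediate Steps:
j(O, N) = 4 - O (j(O, N) = (-4 + O)/(-1) = (-4 + O)*(-1) = 4 - O)
Q(m, C) = 360 - 36*C (Q(m, C) = 3*((C - 10)*(-10 - 2)) = 3*((-10 + C)*(-12)) = 3*(120 - 12*C) = 360 - 36*C)
sqrt(15*j(6, 3) + Q(-22, -18)) = sqrt(15*(4 - 1*6) + (360 - 36*(-18))) = sqrt(15*(4 - 6) + (360 + 648)) = sqrt(15*(-2) + 1008) = sqrt(-30 + 1008) = sqrt(978)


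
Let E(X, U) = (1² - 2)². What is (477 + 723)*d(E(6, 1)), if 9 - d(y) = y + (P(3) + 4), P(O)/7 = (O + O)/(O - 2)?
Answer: -45600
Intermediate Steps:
P(O) = 14*O/(-2 + O) (P(O) = 7*((O + O)/(O - 2)) = 7*((2*O)/(-2 + O)) = 7*(2*O/(-2 + O)) = 14*O/(-2 + O))
E(X, U) = 1 (E(X, U) = (1 - 2)² = (-1)² = 1)
d(y) = -37 - y (d(y) = 9 - (y + (14*3/(-2 + 3) + 4)) = 9 - (y + (14*3/1 + 4)) = 9 - (y + (14*3*1 + 4)) = 9 - (y + (42 + 4)) = 9 - (y + 46) = 9 - (46 + y) = 9 + (-46 - y) = -37 - y)
(477 + 723)*d(E(6, 1)) = (477 + 723)*(-37 - 1*1) = 1200*(-37 - 1) = 1200*(-38) = -45600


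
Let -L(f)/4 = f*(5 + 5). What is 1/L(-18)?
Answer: 1/720 ≈ 0.0013889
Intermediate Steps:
L(f) = -40*f (L(f) = -4*f*(5 + 5) = -4*f*10 = -40*f)
1/L(-18) = 1/(-40*(-18)) = 1/720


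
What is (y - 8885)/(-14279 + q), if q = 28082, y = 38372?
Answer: 9829/4601 ≈ 2.1363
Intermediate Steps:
(y - 8885)/(-14279 + q) = (38372 - 8885)/(-14279 + 28082) = 29487/13803 = 29487*(1/13803) = 9829/4601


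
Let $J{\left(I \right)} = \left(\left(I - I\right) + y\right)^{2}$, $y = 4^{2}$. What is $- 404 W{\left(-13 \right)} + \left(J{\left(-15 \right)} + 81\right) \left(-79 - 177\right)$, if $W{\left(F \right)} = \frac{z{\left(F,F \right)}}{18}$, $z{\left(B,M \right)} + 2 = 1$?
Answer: $- \frac{776246}{9} \approx -86250.0$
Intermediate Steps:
$y = 16$
$z{\left(B,M \right)} = -1$ ($z{\left(B,M \right)} = -2 + 1 = -1$)
$J{\left(I \right)} = 256$ ($J{\left(I \right)} = \left(\left(I - I\right) + 16\right)^{2} = \left(0 + 16\right)^{2} = 16^{2} = 256$)
$W{\left(F \right)} = - \frac{1}{18}$
$- 404 W{\left(-13 \right)} + \left(J{\left(-15 \right)} + 81\right) \left(-79 - 177\right) = \left(-404\right) \left(- \frac{1}{18}\right) + \left(256 + 81\right) \left(-79 - 177\right) = \frac{202}{9} + 337 \left(-256\right) = \frac{202}{9} - 86272 = - \frac{776246}{9}$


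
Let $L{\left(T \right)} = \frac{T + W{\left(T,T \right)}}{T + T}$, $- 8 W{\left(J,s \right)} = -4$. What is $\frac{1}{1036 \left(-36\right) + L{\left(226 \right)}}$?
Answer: $- \frac{904}{33715131} \approx -2.6813 \cdot 10^{-5}$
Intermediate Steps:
$W{\left(J,s \right)} = \frac{1}{2}$ ($W{\left(J,s \right)} = \left(- \frac{1}{8}\right) \left(-4\right) = \frac{1}{2}$)
$L{\left(T \right)} = \frac{\frac{1}{2} + T}{2 T}$ ($L{\left(T \right)} = \frac{T + \frac{1}{2}}{T + T} = \frac{\frac{1}{2} + T}{2 T}$)
$\frac{1}{1036 \left(-36\right) + L{\left(226 \right)}} = \frac{1}{1036 \left(-36\right) + \frac{1 + 2 \cdot 226}{4 \cdot 226}} = \frac{1}{-37296 + \frac{1}{4} \cdot \frac{1}{226} \left(1 + 452\right)} = \frac{1}{-37296 + \frac{1}{4} \cdot \frac{1}{226} \cdot 453} = \frac{1}{-37296 + \frac{453}{904}} = \frac{1}{- \frac{33715131}{904}} = - \frac{904}{33715131}$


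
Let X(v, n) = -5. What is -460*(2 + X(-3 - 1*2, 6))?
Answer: 1380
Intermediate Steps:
-460*(2 + X(-3 - 1*2, 6)) = -460*(2 - 5) = -460*(-3) = -230*(-6) = 1380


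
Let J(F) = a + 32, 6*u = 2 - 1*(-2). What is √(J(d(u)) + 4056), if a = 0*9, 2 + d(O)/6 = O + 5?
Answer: 2*√1022 ≈ 63.938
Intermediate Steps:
u = ⅔ (u = (2 - 1*(-2))/6 = (2 + 2)/6 = (⅙)*4 = ⅔ ≈ 0.66667)
d(O) = 18 + 6*O (d(O) = -12 + 6*(O + 5) = -12 + 6*(5 + O) = -12 + (30 + 6*O) = 18 + 6*O)
a = 0
J(F) = 32 (J(F) = 0 + 32 = 32)
√(J(d(u)) + 4056) = √(32 + 4056) = √4088 = 2*√1022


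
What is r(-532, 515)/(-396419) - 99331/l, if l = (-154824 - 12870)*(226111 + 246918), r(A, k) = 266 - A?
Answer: -63261275154859/31445590358323794 ≈ -0.0020118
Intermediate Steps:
l = -79324125126 (l = -167694*473029 = -79324125126)
r(-532, 515)/(-396419) - 99331/l = (266 - 1*(-532))/(-396419) - 99331/(-79324125126) = (266 + 532)*(-1/396419) - 99331*(-1/79324125126) = 798*(-1/396419) + 99331/79324125126 = -798/396419 + 99331/79324125126 = -63261275154859/31445590358323794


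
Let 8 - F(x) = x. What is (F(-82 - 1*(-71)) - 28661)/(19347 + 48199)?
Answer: -14321/33773 ≈ -0.42404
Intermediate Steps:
F(x) = 8 - x
(F(-82 - 1*(-71)) - 28661)/(19347 + 48199) = ((8 - (-82 - 1*(-71))) - 28661)/(19347 + 48199) = ((8 - (-82 + 71)) - 28661)/67546 = ((8 - 1*(-11)) - 28661)*(1/67546) = ((8 + 11) - 28661)*(1/67546) = (19 - 28661)*(1/67546) = -28642*1/67546 = -14321/33773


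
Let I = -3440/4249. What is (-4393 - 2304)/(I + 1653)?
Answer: -28455553/7020157 ≈ -4.0534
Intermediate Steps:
I = -3440/4249 (I = -3440*1/4249 = -3440/4249 ≈ -0.80960)
(-4393 - 2304)/(I + 1653) = (-4393 - 2304)/(-3440/4249 + 1653) = -6697/7020157/4249 = -6697*4249/7020157 = -28455553/7020157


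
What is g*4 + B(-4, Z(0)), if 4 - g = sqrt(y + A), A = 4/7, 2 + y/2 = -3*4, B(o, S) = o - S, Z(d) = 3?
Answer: 9 - 32*I*sqrt(21)/7 ≈ 9.0 - 20.949*I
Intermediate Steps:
y = -28 (y = -4 + 2*(-3*4) = -4 + 2*(-12) = -4 - 24 = -28)
A = 4/7 (A = 4*(1/7) = 4/7 ≈ 0.57143)
g = 4 - 8*I*sqrt(21)/7 (g = 4 - sqrt(-28 + 4/7) = 4 - sqrt(-192/7) = 4 - 8*I*sqrt(21)/7 ≈ 4.0 - 5.2372*I)
g*4 + B(-4, Z(0)) = (4 - 8*I*sqrt(21)/7)*4 + (-4 - 1*3) = (16 - 32*I*sqrt(21)/7) + (-4 - 3) = (16 - 32*I*sqrt(21)/7) - 7 = 9 - 32*I*sqrt(21)/7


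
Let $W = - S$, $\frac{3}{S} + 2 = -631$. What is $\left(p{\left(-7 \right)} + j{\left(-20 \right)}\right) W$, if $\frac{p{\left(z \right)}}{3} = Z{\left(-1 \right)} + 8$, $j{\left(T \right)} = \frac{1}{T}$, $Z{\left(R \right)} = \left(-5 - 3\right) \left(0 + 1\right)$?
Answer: $- \frac{1}{4220} \approx -0.00023697$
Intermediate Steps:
$S = - \frac{1}{211}$ ($S = \frac{3}{-2 - 631} = \frac{3}{-633} = 3 \left(- \frac{1}{633}\right) = - \frac{1}{211} \approx -0.0047393$)
$Z{\left(R \right)} = -8$ ($Z{\left(R \right)} = \left(-8\right) 1 = -8$)
$W = \frac{1}{211}$ ($W = \left(-1\right) \left(- \frac{1}{211}\right) = \frac{1}{211} \approx 0.0047393$)
$p{\left(z \right)} = 0$ ($p{\left(z \right)} = 3 \left(-8 + 8\right) = 3 \cdot 0 = 0$)
$\left(p{\left(-7 \right)} + j{\left(-20 \right)}\right) W = \left(0 + \frac{1}{-20}\right) \frac{1}{211} = \left(0 - \frac{1}{20}\right) \frac{1}{211} = \left(- \frac{1}{20}\right) \frac{1}{211} = - \frac{1}{4220}$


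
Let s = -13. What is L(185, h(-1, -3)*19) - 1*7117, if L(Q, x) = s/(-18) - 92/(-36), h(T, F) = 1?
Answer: -128047/18 ≈ -7113.7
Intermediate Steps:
L(Q, x) = 59/18 (L(Q, x) = -13/(-18) - 92/(-36) = -13*(-1/18) - 92*(-1/36) = 13/18 + 23/9 = 59/18)
L(185, h(-1, -3)*19) - 1*7117 = 59/18 - 1*7117 = 59/18 - 7117 = -128047/18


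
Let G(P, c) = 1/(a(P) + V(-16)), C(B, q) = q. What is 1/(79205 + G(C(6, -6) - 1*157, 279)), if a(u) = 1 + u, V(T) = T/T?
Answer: 161/12752004 ≈ 1.2625e-5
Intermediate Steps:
V(T) = 1
G(P, c) = 1/(2 + P) (G(P, c) = 1/((1 + P) + 1) = 1/(2 + P))
1/(79205 + G(C(6, -6) - 1*157, 279)) = 1/(79205 + 1/(2 + (-6 - 1*157))) = 1/(79205 + 1/(2 + (-6 - 157))) = 1/(79205 + 1/(2 - 163)) = 1/(79205 + 1/(-161)) = 1/(79205 - 1/161) = 1/(12752004/161) = 161/12752004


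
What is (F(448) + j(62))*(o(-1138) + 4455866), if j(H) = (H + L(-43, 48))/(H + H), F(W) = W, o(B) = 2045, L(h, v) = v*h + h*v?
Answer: 114760002873/62 ≈ 1.8510e+9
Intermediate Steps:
L(h, v) = 2*h*v (L(h, v) = h*v + h*v = 2*h*v)
j(H) = (-4128 + H)/(2*H) (j(H) = (H + 2*(-43)*48)/(H + H) = (H - 4128)/((2*H)) = (-4128 + H)*(1/(2*H)) = (-4128 + H)/(2*H))
(F(448) + j(62))*(o(-1138) + 4455866) = (448 + (½)*(-4128 + 62)/62)*(2045 + 4455866) = (448 + (½)*(1/62)*(-4066))*4457911 = (448 - 2033/62)*4457911 = (25743/62)*4457911 = 114760002873/62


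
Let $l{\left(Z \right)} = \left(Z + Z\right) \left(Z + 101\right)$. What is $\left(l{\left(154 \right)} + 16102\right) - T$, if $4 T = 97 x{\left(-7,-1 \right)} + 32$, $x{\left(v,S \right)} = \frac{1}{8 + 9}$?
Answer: $\frac{6435015}{68} \approx 94633.0$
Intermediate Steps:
$x{\left(v,S \right)} = \frac{1}{17}$
$T = \frac{641}{68}$ ($T = \frac{97 \cdot \frac{1}{17} + 32}{4} = \frac{\frac{97}{17} + 32}{4} = \frac{1}{4} \cdot \frac{641}{17} = \frac{641}{68} \approx 9.4265$)
$l{\left(Z \right)} = 2 Z \left(101 + Z\right)$
$\left(l{\left(154 \right)} + 16102\right) - T = \left(2 \cdot 154 \left(101 + 154\right) + 16102\right) - \frac{641}{68} = \left(2 \cdot 154 \cdot 255 + 16102\right) - \frac{641}{68} = \left(78540 + 16102\right) - \frac{641}{68} = 94642 - \frac{641}{68} = \frac{6435015}{68}$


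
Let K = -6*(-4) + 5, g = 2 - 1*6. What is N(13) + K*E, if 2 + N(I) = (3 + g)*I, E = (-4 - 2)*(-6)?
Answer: 1029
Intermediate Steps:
E = 36 (E = -6*(-6) = 36)
g = -4 (g = 2 - 6 = -4)
K = 29 (K = 24 + 5 = 29)
N(I) = -2 - I (N(I) = -2 + (3 - 4)*I = -2 - I)
N(13) + K*E = (-2 - 1*13) + 29*36 = (-2 - 13) + 1044 = -15 + 1044 = 1029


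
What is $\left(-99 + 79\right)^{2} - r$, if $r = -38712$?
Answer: $39112$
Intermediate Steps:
$\left(-99 + 79\right)^{2} - r = \left(-99 + 79\right)^{2} - -38712 = \left(-20\right)^{2} + 38712 = 400 + 38712 = 39112$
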